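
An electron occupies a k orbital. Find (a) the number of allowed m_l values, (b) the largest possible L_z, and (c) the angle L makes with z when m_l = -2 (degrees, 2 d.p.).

15 values; L_z,max = 7ℏ; θ(m_l=-2) ≈ 105.50°

For a k orbital, l = 7.
There are 2l+1 = 15 values of m_l.
L_z,max = lℏ = 7ℏ.
For m_l = -2: cos θ = -2/√56, θ ≈ 105.50°.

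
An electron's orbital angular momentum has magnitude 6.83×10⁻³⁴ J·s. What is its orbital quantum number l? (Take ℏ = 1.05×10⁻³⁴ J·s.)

|L|/ℏ = (6.83×10⁻³⁴)/(1.05×10⁻³⁴) ≈ 6.505.
(|L|/ℏ)² = l(l+1) ≈ 42.31 ⇒ l = 6.

l = 6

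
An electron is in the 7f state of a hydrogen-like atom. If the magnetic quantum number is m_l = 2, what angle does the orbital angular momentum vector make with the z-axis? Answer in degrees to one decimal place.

θ ≈ 54.7°

For 7f, l = 3.
|L| = ℏ√(l(l+1)) = 2√3 ℏ.
L_z = m_l ℏ = 2ℏ.
cos θ = L_z/|L| = 2/√12, so θ ≈ 54.7°.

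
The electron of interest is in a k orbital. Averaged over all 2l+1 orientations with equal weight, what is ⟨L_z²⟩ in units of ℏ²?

A k state has l = 7.
m_l runs from −7 to 7, i.e. {-7, -6, -5, -4, -3, -2, -1, 0, 1, 2, 3, 4, 5, 6, 7}.
⟨L_z²⟩ = ℏ²·(Σ m_l²)/(2l+1) = ℏ²·280/15 = 18.67ℏ².

⟨L_z²⟩ = 18.67 ℏ²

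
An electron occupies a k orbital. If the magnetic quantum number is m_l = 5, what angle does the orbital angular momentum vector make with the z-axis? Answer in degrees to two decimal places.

θ ≈ 48.08°

For a k orbital, l = 7.
|L|² = l(l+1)ℏ² = 56ℏ², so |L| = 2√14 ℏ.
L_z = m_l ℏ = 5ℏ.
cos θ = L_z/|L| = 5/√56, so θ ≈ 48.08°.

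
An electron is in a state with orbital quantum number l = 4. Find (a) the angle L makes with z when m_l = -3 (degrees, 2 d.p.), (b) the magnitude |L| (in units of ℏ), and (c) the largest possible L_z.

θ(m_l=-3) ≈ 132.13°; |L| = 2√5 ℏ ≈ 4.472ℏ; L_z,max = 4ℏ

For m_l = -3: cos θ = -3/√20, θ ≈ 132.13°.
|L| = ℏ√(4·5) = 2√5 ℏ ≈ 4.472ℏ.
L_z,max = lℏ = 4ℏ.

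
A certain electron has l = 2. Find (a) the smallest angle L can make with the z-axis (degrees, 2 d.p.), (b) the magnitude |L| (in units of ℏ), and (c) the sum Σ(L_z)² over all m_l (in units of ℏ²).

cos θ_min = 2/√6, so θ_min ≈ 35.26°.
|L| = ℏ√(2·3) = √6 ℏ ≈ 2.449ℏ.
Σ m_l² = 10, so Σ(L_z)² = 10 ℏ².

θ_min ≈ 35.26°; |L| = √6 ℏ ≈ 2.449ℏ; Σ(L_z)² = 10 ℏ²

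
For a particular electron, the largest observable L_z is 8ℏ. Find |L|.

Since max m_l = l, l = 8.
|L| = √(l(l+1)) ℏ = 6√2 ℏ.

|L| = 6√2 ℏ ≈ 8.485ℏ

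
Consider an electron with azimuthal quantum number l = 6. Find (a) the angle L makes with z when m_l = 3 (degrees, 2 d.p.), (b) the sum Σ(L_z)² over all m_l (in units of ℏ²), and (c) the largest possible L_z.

θ(m_l=3) ≈ 62.42°; Σ(L_z)² = 182 ℏ²; L_z,max = 6ℏ

For m_l = 3: cos θ = 3/√42, θ ≈ 62.42°.
Σ m_l² = 182, so Σ(L_z)² = 182 ℏ².
L_z,max = lℏ = 6ℏ.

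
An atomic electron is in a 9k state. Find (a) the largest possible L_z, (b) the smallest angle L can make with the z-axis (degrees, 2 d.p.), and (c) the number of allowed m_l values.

L_z,max = 7ℏ; θ_min ≈ 20.70°; 15 values

The 9k subshell has l = 7.
L_z,max = lℏ = 7ℏ.
cos θ_min = 7/√56, so θ_min ≈ 20.70°.
There are 2l+1 = 15 values of m_l.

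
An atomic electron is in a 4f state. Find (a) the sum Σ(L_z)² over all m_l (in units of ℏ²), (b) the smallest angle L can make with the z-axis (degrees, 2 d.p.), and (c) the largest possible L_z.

4f means n = 4, l = 3.
Σ m_l² = 28, so Σ(L_z)² = 28 ℏ².
cos θ_min = 3/√12, so θ_min ≈ 30.00°.
L_z,max = lℏ = 3ℏ.

Σ(L_z)² = 28 ℏ²; θ_min ≈ 30.00°; L_z,max = 3ℏ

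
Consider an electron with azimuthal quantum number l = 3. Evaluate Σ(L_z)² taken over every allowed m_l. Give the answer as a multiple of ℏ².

The allowed m_l values are -3, -2, -1, 0, 1, 2, 3.
Σ m_l² = l(l+1)(2l+1)/3 = 3·4·7/3 = 28.

Σ(L_z)² = 28 ℏ²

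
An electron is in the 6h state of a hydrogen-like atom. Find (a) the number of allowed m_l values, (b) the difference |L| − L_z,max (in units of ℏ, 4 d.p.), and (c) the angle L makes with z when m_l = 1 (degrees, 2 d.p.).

The 6h subshell has l = 5.
There are 2l+1 = 11 values of m_l.
|L| − L_z,max = (√30 − 5)ℏ ≈ 0.4772ℏ.
For m_l = 1: cos θ = 1/√30, θ ≈ 79.48°.

11 values; |L|−L_z,max ≈ 0.4772ℏ; θ(m_l=1) ≈ 79.48°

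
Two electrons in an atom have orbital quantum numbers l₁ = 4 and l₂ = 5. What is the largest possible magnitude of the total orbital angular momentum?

|L_tot|_max = 3√10 ℏ ≈ 9.487ℏ

Angular momentum addition gives L = |l₁ − l₂|, …, l₁ + l₂.
So L can be 1, 2, 3, 4, 5, 6, 7, 8, 9.
The largest magnitude corresponds to L = 9: |L_tot| = ℏ√(9·10) = 3√10 ℏ.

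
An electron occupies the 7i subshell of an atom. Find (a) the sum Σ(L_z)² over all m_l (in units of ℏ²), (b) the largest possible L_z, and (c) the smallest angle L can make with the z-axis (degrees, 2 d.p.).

Σ(L_z)² = 182 ℏ²; L_z,max = 6ℏ; θ_min ≈ 22.21°

For 7i, l = 6.
Σ m_l² = 182, so Σ(L_z)² = 182 ℏ².
L_z,max = lℏ = 6ℏ.
cos θ_min = 6/√42, so θ_min ≈ 22.21°.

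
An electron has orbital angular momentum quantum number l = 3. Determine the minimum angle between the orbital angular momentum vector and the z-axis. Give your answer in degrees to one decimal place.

|L| = √(l(l+1)) ℏ = 2√3 ℏ.
The smallest angle corresponds to the largest L_z, i.e. m_l = l = 3, giving L_z = 3ℏ.
cos θ_min = 3/√12, so θ_min ≈ 30.0°.

θ_min ≈ 30.0°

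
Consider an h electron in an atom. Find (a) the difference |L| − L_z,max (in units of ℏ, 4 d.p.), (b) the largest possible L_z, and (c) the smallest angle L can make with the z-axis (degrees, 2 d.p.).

An h state has l = 5.
|L| − L_z,max = (√30 − 5)ℏ ≈ 0.4772ℏ.
L_z,max = lℏ = 5ℏ.
cos θ_min = 5/√30, so θ_min ≈ 24.09°.

|L|−L_z,max ≈ 0.4772ℏ; L_z,max = 5ℏ; θ_min ≈ 24.09°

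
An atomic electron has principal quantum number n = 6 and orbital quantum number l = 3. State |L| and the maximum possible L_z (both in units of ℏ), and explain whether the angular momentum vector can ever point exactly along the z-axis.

No: L_z,max = 3ℏ < |L| = 2√3 ℏ ≈ 3.464ℏ

|L| = 2√3 ℏ ≈ 3.4641ℏ, while L_z,max = lℏ = 3ℏ.
Since |L| > L_z,max, the vector can never point exactly along z; the closest it comes is θ_min = arccos(3/√12) ≈ 30.0°.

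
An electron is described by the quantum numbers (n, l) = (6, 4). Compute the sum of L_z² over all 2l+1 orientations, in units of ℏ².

Σ(L_z)² = 60 ℏ²

The allowed m_l values are -4, -3, -2, -1, 0, 1, 2, 3, 4.
Σ m_l² = 2·(1 + 4 + 9 + 16) = 60.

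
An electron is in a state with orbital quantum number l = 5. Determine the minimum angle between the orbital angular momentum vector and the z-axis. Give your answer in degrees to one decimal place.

|L| = √(l(l+1)) ℏ = √30 ℏ.
The smallest angle corresponds to the largest L_z, i.e. m_l = l = 5, giving L_z = 5ℏ.
cos θ_min = 5/√30, so θ_min ≈ 24.1°.

θ_min ≈ 24.1°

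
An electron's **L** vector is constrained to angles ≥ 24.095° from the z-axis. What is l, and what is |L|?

At minimum angle, m_l = l, so cos θ = l/√(l(l+1)); cos²θ = l/(l+1) = 0.8333.
l = cos²θ/sin²θ ≈ 5.
Then |L| = ℏ√(5·6) = √30 ℏ.

l = 5, |L| = √30 ℏ ≈ 5.477ℏ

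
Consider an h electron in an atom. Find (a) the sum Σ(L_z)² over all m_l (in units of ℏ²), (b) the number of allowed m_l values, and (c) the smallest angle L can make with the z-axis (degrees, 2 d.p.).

Σ(L_z)² = 110 ℏ²; 11 values; θ_min ≈ 24.09°

The letter h corresponds to l = 5.
Σ m_l² = 110, so Σ(L_z)² = 110 ℏ².
There are 2l+1 = 11 values of m_l.
cos θ_min = 5/√30, so θ_min ≈ 24.09°.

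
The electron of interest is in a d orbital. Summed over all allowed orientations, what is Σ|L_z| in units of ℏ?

A d state has l = 2.
m_l runs from −2 to 2, i.e. {-2, -1, 0, 1, 2}.
Σ|m_l| = l(l+1) = 6.

Σ|L_z| = 6 ℏ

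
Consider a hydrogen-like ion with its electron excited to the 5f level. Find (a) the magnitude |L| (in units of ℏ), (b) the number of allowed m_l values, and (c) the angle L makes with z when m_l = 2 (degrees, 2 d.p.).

The 5f level has l = 3.
|L| = ℏ√(3·4) = 2√3 ℏ ≈ 3.464ℏ.
There are 2l+1 = 7 values of m_l.
For m_l = 2: cos θ = 2/√12, θ ≈ 54.74°.

|L| = 2√3 ℏ ≈ 3.464ℏ; 7 values; θ(m_l=2) ≈ 54.74°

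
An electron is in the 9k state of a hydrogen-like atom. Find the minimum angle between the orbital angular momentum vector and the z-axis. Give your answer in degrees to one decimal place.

θ_min ≈ 20.7°

For 9k, l = 7.
|L| = √(l(l+1)) ℏ = 2√14 ℏ.
The smallest angle corresponds to the largest L_z, i.e. m_l = l = 7, giving L_z = 7ℏ.
cos θ_min = 7/√56, so θ_min ≈ 20.7°.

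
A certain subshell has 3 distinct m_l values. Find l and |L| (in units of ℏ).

l = 1, |L| = √2 ℏ ≈ 1.414ℏ

2l + 1 = 3 ⇒ l = 1.
Then |L| = √(l(l+1)) ℏ = √2 ℏ.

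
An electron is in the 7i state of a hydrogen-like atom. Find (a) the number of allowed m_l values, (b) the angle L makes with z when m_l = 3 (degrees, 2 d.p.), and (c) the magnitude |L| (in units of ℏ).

For 7i, l = 6.
There are 2l+1 = 13 values of m_l.
For m_l = 3: cos θ = 3/√42, θ ≈ 62.42°.
|L| = ℏ√(6·7) = √42 ℏ ≈ 6.481ℏ.

13 values; θ(m_l=3) ≈ 62.42°; |L| = √42 ℏ ≈ 6.481ℏ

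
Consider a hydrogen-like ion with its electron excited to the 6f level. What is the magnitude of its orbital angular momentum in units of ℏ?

The 6f level has l = 3.
|L| = ℏ√(l(l+1)) = ℏ√(3·4) = 2√3 ℏ

|L| = 2√3 ℏ ≈ 3.464ℏ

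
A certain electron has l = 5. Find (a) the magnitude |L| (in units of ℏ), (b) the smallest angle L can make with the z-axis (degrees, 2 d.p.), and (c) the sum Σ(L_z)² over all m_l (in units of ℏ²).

|L| = √30 ℏ ≈ 5.477ℏ; θ_min ≈ 24.09°; Σ(L_z)² = 110 ℏ²

|L| = ℏ√(5·6) = √30 ℏ ≈ 5.477ℏ.
cos θ_min = 5/√30, so θ_min ≈ 24.09°.
Σ m_l² = 110, so Σ(L_z)² = 110 ℏ².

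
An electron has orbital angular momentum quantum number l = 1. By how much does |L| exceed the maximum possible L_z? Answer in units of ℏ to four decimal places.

|L| − L_z,max ≈ 0.4142ℏ

|L| = √2 ℏ ≈ 1.4142ℏ, while L_z,max = lℏ = 1ℏ.
The difference is (√2 − 1)ℏ ≈ 0.4142ℏ.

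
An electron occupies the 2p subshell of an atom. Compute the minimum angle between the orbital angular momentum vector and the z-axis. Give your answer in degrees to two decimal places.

2p means n = 2, l = 1.
|L|² = l(l+1)ℏ² = 2ℏ², so |L| = √2 ℏ.
The smallest angle corresponds to the largest L_z, i.e. m_l = l = 1, giving L_z = 1ℏ.
cos θ_min = 1/√2, so θ_min ≈ 45.00°.

θ_min ≈ 45.00°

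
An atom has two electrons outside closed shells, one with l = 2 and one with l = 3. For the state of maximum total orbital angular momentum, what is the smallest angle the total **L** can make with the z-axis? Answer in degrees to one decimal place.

By the triangle rule, |l₁ − l₂| ≤ L ≤ l₁ + l₂.
Allowed values: L = 1, 2, 3, 4, 5.
The maximum is L = 5, with |L_tot| = ℏ√(5·6) = √30 ℏ.
The minimum angle with z is arccos(5/√30) ≈ 24.1°.

θ_min ≈ 24.1°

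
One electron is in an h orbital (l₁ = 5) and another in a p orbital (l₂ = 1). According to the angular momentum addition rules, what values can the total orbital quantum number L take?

L runs from |5 − 1| = 4 to 5 + 1 = 6.
Allowed values: L = 4, 5, 6.

L = 4, 5, 6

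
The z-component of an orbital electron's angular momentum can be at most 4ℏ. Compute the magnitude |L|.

L_z,max = lℏ, so l = 4.
Then |L| = ℏ√(4·5) = 2√5 ℏ.

|L| = 2√5 ℏ ≈ 4.472ℏ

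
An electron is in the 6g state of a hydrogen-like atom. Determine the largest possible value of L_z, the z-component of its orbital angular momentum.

L_z,max = 4ℏ

For 6g, l = 4.
L_z = m_l ℏ with m_l ∈ {−4, …, 4}; the maximum is m_l = 4.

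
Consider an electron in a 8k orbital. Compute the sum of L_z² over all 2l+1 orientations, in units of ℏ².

The 8k subshell has l = 7.
m_l runs from −7 to 7, i.e. {-7, -6, -5, -4, -3, -2, -1, 0, 1, 2, 3, 4, 5, 6, 7}.
Σ m_l² = 2·(1 + 4 + 9 + 16 + 25 + 36 + 49) = 280.

Σ(L_z)² = 280 ℏ²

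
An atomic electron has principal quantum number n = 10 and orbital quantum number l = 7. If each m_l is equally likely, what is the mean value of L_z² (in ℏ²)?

The allowed m_l values are -7, -6, -5, -4, -3, -2, -1, 0, 1, 2, 3, 4, 5, 6, 7.
Average of L_z² over 15 states: 280/15 ℏ² = 18.67 ℏ².

⟨L_z²⟩ = 18.67 ℏ²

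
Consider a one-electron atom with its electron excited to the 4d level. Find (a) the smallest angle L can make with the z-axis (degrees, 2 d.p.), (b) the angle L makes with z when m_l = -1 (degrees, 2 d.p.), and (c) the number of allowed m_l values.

The 4d level has l = 2.
cos θ_min = 2/√6, so θ_min ≈ 35.26°.
For m_l = -1: cos θ = -1/√6, θ ≈ 114.09°.
There are 2l+1 = 5 values of m_l.

θ_min ≈ 35.26°; θ(m_l=-1) ≈ 114.09°; 5 values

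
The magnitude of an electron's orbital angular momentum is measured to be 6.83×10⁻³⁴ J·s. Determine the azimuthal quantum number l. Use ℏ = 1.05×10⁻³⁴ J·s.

l = 6

|L|/ℏ = (6.83×10⁻³⁴)/(1.05×10⁻³⁴) ≈ 6.505.
l(l+1) ≈ 6.505² ≈ 42.31, so l = 6.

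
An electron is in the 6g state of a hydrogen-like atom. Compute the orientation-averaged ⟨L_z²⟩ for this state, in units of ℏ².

The 6g subshell has l = 4.
m_l ∈ {-4, -3, -2, -1, 0, 1, 2, 3, 4}.
Average of L_z² over 9 states: 60/9 ℏ² = 6.667 ℏ².

⟨L_z²⟩ = 6.667 ℏ²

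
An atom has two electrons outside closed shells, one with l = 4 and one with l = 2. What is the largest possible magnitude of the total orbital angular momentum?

|L_tot|_max = √42 ℏ ≈ 6.481ℏ

L runs from |4 − 2| = 2 to 4 + 2 = 6.
Allowed values: L = 2, 3, 4, 5, 6.
The largest magnitude corresponds to L = 6: |L_tot| = ℏ√(6·7) = √42 ℏ.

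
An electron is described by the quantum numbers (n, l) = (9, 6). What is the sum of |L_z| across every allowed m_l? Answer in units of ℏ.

Σ|L_z| = 42 ℏ

m_l ∈ {-6, -5, -4, -3, -2, -1, 0, 1, 2, 3, 4, 5, 6}.
Σ|m_l| = 2·6(6+1)/2 = 42.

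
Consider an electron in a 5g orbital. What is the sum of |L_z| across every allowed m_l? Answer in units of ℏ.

The 5g subshell has l = 4.
m_l ∈ {-4, -3, -2, -1, 0, 1, 2, 3, 4}.
Σ|m_l| = l(l+1) = 20.

Σ|L_z| = 20 ℏ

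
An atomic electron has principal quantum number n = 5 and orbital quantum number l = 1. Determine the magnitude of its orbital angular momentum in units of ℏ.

|L| = √2 ℏ ≈ 1.414ℏ

|L| = ℏ√(l(l+1)) = ℏ√(1·2) = √2 ℏ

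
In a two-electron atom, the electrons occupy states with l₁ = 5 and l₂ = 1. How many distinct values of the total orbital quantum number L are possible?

Angular momentum addition gives L = |l₁ − l₂|, …, l₁ + l₂.
L ∈ {4, 5, 6}.
That is 3 values.

3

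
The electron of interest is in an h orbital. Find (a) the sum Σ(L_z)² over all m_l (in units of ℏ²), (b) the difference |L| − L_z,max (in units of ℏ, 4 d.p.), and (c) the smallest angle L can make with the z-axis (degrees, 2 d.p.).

Σ(L_z)² = 110 ℏ²; |L|−L_z,max ≈ 0.4772ℏ; θ_min ≈ 24.09°

An h state has l = 5.
Σ m_l² = 110, so Σ(L_z)² = 110 ℏ².
|L| − L_z,max = (√30 − 5)ℏ ≈ 0.4772ℏ.
cos θ_min = 5/√30, so θ_min ≈ 24.09°.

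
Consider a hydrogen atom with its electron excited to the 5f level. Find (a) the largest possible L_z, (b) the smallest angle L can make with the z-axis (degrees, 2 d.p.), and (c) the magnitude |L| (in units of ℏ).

The 5f level has l = 3.
L_z,max = lℏ = 3ℏ.
cos θ_min = 3/√12, so θ_min ≈ 30.00°.
|L| = ℏ√(3·4) = 2√3 ℏ ≈ 3.464ℏ.

L_z,max = 3ℏ; θ_min ≈ 30.00°; |L| = 2√3 ℏ ≈ 3.464ℏ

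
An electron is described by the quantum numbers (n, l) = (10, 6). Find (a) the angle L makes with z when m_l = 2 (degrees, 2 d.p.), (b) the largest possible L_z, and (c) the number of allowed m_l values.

For m_l = 2: cos θ = 2/√42, θ ≈ 72.02°.
L_z,max = lℏ = 6ℏ.
There are 2l+1 = 13 values of m_l.

θ(m_l=2) ≈ 72.02°; L_z,max = 6ℏ; 13 values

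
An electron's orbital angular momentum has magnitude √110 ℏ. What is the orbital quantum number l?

l = 10

|L| = ℏ√(l(l+1)), so l(l+1) = 110.
The positive root is l = 10.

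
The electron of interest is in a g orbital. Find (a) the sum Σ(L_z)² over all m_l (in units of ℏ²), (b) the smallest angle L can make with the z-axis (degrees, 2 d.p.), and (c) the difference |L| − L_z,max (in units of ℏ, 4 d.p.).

For a g orbital, l = 4.
Σ m_l² = 60, so Σ(L_z)² = 60 ℏ².
cos θ_min = 4/√20, so θ_min ≈ 26.57°.
|L| − L_z,max = (2√5 − 4)ℏ ≈ 0.4721ℏ.

Σ(L_z)² = 60 ℏ²; θ_min ≈ 26.57°; |L|−L_z,max ≈ 0.4721ℏ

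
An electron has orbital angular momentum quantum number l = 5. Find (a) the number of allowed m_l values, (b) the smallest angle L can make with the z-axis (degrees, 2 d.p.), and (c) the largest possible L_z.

11 values; θ_min ≈ 24.09°; L_z,max = 5ℏ

There are 2l+1 = 11 values of m_l.
cos θ_min = 5/√30, so θ_min ≈ 24.09°.
L_z,max = lℏ = 5ℏ.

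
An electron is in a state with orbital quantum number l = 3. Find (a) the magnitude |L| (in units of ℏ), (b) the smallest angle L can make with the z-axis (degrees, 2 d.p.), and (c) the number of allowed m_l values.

|L| = 2√3 ℏ ≈ 3.464ℏ; θ_min ≈ 30.00°; 7 values

|L| = ℏ√(3·4) = 2√3 ℏ ≈ 3.464ℏ.
cos θ_min = 3/√12, so θ_min ≈ 30.00°.
There are 2l+1 = 7 values of m_l.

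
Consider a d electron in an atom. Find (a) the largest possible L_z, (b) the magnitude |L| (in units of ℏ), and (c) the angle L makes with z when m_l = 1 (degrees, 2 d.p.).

L_z,max = 2ℏ; |L| = √6 ℏ ≈ 2.449ℏ; θ(m_l=1) ≈ 65.91°

The letter d corresponds to l = 2.
L_z,max = lℏ = 2ℏ.
|L| = ℏ√(2·3) = √6 ℏ ≈ 2.449ℏ.
For m_l = 1: cos θ = 1/√6, θ ≈ 65.91°.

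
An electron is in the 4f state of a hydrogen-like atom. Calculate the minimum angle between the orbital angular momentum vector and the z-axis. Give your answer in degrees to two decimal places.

θ_min ≈ 30.00°

4f means n = 4, l = 3.
|L|² = l(l+1)ℏ² = 12ℏ², so |L| = 2√3 ℏ.
The smallest angle corresponds to the largest L_z, i.e. m_l = l = 3, giving L_z = 3ℏ.
cos θ_min = 3/√12, so θ_min ≈ 30.00°.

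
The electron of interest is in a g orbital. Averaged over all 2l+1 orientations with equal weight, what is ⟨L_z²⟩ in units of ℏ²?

⟨L_z²⟩ = 6.667 ℏ²

G corresponds to l = 4.
m_l runs from −4 to 4, i.e. {-4, -3, -2, -1, 0, 1, 2, 3, 4}.
⟨L_z²⟩ = ℏ²·(Σ m_l²)/(2l+1) = ℏ²·60/9 = 6.667ℏ².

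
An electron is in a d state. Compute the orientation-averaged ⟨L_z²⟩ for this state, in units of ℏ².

⟨L_z²⟩ = 2 ℏ²

A d state has l = 2.
m_l ∈ {-2, -1, 0, 1, 2}.
⟨L_z²⟩ = ℏ²·(Σ m_l²)/(2l+1) = ℏ²·10/5 = 2ℏ².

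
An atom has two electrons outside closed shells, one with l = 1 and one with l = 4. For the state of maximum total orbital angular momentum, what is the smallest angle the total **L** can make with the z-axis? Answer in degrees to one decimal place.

By the triangle rule, |l₁ − l₂| ≤ L ≤ l₁ + l₂.
Allowed values: L = 3, 4, 5.
The maximum is L = 5, with |L_tot| = ℏ√(5·6) = √30 ℏ.
The minimum angle with z is arccos(5/√30) ≈ 24.1°.

θ_min ≈ 24.1°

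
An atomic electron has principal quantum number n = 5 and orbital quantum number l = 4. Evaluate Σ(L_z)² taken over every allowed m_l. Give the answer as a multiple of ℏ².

Σ(L_z)² = 60 ℏ²

m_l runs from −4 to 4, i.e. {-4, -3, -2, -1, 0, 1, 2, 3, 4}.
Summing m² from −4 to 4: Σ m_l² = 60.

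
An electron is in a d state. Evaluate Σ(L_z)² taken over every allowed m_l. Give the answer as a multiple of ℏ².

The letter d corresponds to l = 2.
m_l runs from −2 to 2, i.e. {-2, -1, 0, 1, 2}.
Summing m² from −2 to 2: Σ m_l² = 10.

Σ(L_z)² = 10 ℏ²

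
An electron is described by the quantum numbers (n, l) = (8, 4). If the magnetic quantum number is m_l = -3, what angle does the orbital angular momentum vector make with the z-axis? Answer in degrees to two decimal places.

θ ≈ 132.13°

|L| = √(l(l+1)) ℏ = 2√5 ℏ.
L_z = m_l ℏ = −3ℏ.
cos θ = L_z/|L| = -3/√20, so θ ≈ 132.13°.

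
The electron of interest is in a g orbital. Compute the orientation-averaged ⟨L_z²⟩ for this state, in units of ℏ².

⟨L_z²⟩ = 6.667 ℏ²

For a g orbital, l = 4.
m_l runs from −4 to 4, i.e. {-4, -3, -2, -1, 0, 1, 2, 3, 4}.
⟨L_z²⟩ = ℏ²·(Σ m_l²)/(2l+1) = ℏ²·60/9 = 6.667ℏ².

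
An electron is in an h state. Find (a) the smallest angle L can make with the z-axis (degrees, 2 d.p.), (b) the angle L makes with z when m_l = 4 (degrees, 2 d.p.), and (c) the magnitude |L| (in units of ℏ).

θ_min ≈ 24.09°; θ(m_l=4) ≈ 43.09°; |L| = √30 ℏ ≈ 5.477ℏ

An h state has l = 5.
cos θ_min = 5/√30, so θ_min ≈ 24.09°.
For m_l = 4: cos θ = 4/√30, θ ≈ 43.09°.
|L| = ℏ√(5·6) = √30 ℏ ≈ 5.477ℏ.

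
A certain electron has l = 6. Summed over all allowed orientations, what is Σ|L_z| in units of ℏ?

Σ|L_z| = 42 ℏ

m_l runs from −6 to 6, i.e. {-6, -5, -4, -3, -2, -1, 0, 1, 2, 3, 4, 5, 6}.
Σ|m_l| = 2(1+2+…+6) = 42.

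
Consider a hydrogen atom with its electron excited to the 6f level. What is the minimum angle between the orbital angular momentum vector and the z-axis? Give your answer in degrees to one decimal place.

θ_min ≈ 30.0°

The 6f level has l = 3.
|L| = √(l(l+1)) ℏ = 2√3 ℏ.
The smallest angle corresponds to the largest L_z, i.e. m_l = l = 3, giving L_z = 3ℏ.
cos θ_min = 3/√12, so θ_min ≈ 30.0°.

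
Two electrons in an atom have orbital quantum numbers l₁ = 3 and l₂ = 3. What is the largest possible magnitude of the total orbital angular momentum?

Angular momentum addition gives L = |l₁ − l₂|, …, l₁ + l₂.
So L can be 0, 1, 2, 3, 4, 5, 6.
The largest magnitude corresponds to L = 6: |L_tot| = ℏ√(6·7) = √42 ℏ.

|L_tot|_max = √42 ℏ ≈ 6.481ℏ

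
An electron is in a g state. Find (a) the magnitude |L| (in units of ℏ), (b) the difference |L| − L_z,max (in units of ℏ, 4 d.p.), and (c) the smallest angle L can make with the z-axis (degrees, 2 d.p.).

For a g orbital, l = 4.
|L| = ℏ√(4·5) = 2√5 ℏ ≈ 4.472ℏ.
|L| − L_z,max = (2√5 − 4)ℏ ≈ 0.4721ℏ.
cos θ_min = 4/√20, so θ_min ≈ 26.57°.

|L| = 2√5 ℏ ≈ 4.472ℏ; |L|−L_z,max ≈ 0.4721ℏ; θ_min ≈ 26.57°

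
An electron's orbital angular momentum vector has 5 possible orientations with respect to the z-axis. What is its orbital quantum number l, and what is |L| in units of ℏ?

Since there are 2l+1 = 5 values of m_l, l = 2.
|L| = ℏ√(l(l+1)) = ℏ√(2·3) = √6 ℏ.

l = 2, |L| = √6 ℏ ≈ 2.449ℏ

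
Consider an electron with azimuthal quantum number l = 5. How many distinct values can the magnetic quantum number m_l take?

11

The number of m_l values is 2l + 1 = 2·5 + 1 = 11.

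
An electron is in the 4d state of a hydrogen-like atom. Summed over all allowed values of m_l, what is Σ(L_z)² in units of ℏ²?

4d means n = 4, l = 2.
m_l runs from −2 to 2, i.e. {-2, -1, 0, 1, 2}.
Σ m_l² = 2·(1 + 4) = 10.

Σ(L_z)² = 10 ℏ²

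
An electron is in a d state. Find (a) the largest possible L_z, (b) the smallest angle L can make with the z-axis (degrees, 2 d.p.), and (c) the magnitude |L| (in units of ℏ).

L_z,max = 2ℏ; θ_min ≈ 35.26°; |L| = √6 ℏ ≈ 2.449ℏ

A d state has l = 2.
L_z,max = lℏ = 2ℏ.
cos θ_min = 2/√6, so θ_min ≈ 35.26°.
|L| = ℏ√(2·3) = √6 ℏ ≈ 2.449ℏ.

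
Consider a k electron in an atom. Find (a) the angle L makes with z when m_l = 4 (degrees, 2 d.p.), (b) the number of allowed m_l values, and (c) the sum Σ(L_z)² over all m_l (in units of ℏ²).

The letter k corresponds to l = 7.
For m_l = 4: cos θ = 4/√56, θ ≈ 57.69°.
There are 2l+1 = 15 values of m_l.
Σ m_l² = 280, so Σ(L_z)² = 280 ℏ².

θ(m_l=4) ≈ 57.69°; 15 values; Σ(L_z)² = 280 ℏ²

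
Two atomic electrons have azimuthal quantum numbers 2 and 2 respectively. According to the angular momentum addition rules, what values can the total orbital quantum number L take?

Angular momentum addition gives L = |l₁ − l₂|, …, l₁ + l₂.
So L can be 0, 1, 2, 3, 4.

L = 0, 1, 2, 3, 4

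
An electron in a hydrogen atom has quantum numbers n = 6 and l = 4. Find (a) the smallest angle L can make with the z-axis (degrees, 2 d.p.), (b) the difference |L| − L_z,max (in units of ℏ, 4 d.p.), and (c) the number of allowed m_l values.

θ_min ≈ 26.57°; |L|−L_z,max ≈ 0.4721ℏ; 9 values

cos θ_min = 4/√20, so θ_min ≈ 26.57°.
|L| − L_z,max = (2√5 − 4)ℏ ≈ 0.4721ℏ.
There are 2l+1 = 9 values of m_l.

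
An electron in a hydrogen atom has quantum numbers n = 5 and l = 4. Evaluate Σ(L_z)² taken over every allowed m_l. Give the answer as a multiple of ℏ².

m_l ∈ {-4, -3, -2, -1, 0, 1, 2, 3, 4}.
Σ m_l² = 2·(1 + 4 + 9 + 16) = 60.

Σ(L_z)² = 60 ℏ²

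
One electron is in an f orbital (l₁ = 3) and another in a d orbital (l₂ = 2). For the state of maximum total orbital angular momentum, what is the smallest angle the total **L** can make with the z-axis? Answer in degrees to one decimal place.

θ_min ≈ 24.1°

Angular momentum addition gives L = |l₁ − l₂|, …, l₁ + l₂.
Allowed values: L = 1, 2, 3, 4, 5.
The maximum is L = 5, with |L_tot| = ℏ√(5·6) = √30 ℏ.
The minimum angle with z is arccos(5/√30) ≈ 24.1°.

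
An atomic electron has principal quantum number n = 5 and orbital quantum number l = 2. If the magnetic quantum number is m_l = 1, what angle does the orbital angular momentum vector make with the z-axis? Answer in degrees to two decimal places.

θ ≈ 65.91°

|L|² = l(l+1)ℏ² = 6ℏ², so |L| = √6 ℏ.
L_z = m_l ℏ = 1ℏ.
cos θ = L_z/|L| = 1/√6, so θ ≈ 65.91°.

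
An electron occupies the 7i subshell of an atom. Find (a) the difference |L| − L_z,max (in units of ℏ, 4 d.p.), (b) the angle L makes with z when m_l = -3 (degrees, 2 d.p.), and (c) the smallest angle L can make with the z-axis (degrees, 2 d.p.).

|L|−L_z,max ≈ 0.4807ℏ; θ(m_l=-3) ≈ 117.58°; θ_min ≈ 22.21°

For 7i, l = 6.
|L| − L_z,max = (√42 − 6)ℏ ≈ 0.4807ℏ.
For m_l = -3: cos θ = -3/√42, θ ≈ 117.58°.
cos θ_min = 6/√42, so θ_min ≈ 22.21°.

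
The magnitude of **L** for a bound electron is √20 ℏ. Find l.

Since |L|² = l(l+1)ℏ², l(l+1) = 20.
l² + l − 20 = 0 ⇒ l = 4.

l = 4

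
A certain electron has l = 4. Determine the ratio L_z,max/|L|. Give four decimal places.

L_z,max/|L| = 0.8944

|L| = 2√5 ℏ ≈ 4.4721ℏ, while L_z,max = lℏ = 4ℏ.
L_z,max/|L| = 4/√20 = 0.8944.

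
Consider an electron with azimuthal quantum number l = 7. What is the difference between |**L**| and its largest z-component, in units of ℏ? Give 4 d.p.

|L| = 2√14 ℏ ≈ 7.4833ℏ, while L_z,max = lℏ = 7ℏ.
The difference is (2√14 − 7)ℏ ≈ 0.4833ℏ.

|L| − L_z,max ≈ 0.4833ℏ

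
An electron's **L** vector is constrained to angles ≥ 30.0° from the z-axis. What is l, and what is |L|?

l = 3, |L| = 2√3 ℏ ≈ 3.464ℏ

At minimum angle, m_l = l, so cos θ = l/√(l(l+1)); cos²θ = l/(l+1) = 0.7500.
l = cos²θ/sin²θ ≈ 3.
Then |L| = ℏ√(3·4) = 2√3 ℏ.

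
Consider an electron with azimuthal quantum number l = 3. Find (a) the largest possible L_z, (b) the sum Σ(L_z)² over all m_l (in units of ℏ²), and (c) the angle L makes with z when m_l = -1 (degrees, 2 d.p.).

L_z,max = lℏ = 3ℏ.
Σ m_l² = 28, so Σ(L_z)² = 28 ℏ².
For m_l = -1: cos θ = -1/√12, θ ≈ 106.78°.

L_z,max = 3ℏ; Σ(L_z)² = 28 ℏ²; θ(m_l=-1) ≈ 106.78°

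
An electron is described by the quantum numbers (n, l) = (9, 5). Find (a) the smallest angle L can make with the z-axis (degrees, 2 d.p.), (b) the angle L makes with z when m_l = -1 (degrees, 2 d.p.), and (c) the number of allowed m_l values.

θ_min ≈ 24.09°; θ(m_l=-1) ≈ 100.52°; 11 values

cos θ_min = 5/√30, so θ_min ≈ 24.09°.
For m_l = -1: cos θ = -1/√30, θ ≈ 100.52°.
There are 2l+1 = 11 values of m_l.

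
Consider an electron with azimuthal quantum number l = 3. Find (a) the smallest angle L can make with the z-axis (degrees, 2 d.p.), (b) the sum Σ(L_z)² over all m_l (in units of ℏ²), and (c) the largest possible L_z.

cos θ_min = 3/√12, so θ_min ≈ 30.00°.
Σ m_l² = 28, so Σ(L_z)² = 28 ℏ².
L_z,max = lℏ = 3ℏ.

θ_min ≈ 30.00°; Σ(L_z)² = 28 ℏ²; L_z,max = 3ℏ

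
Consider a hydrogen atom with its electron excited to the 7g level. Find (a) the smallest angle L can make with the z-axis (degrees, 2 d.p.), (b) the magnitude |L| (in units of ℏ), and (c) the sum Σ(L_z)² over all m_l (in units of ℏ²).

The 7g level has l = 4.
cos θ_min = 4/√20, so θ_min ≈ 26.57°.
|L| = ℏ√(4·5) = 2√5 ℏ ≈ 4.472ℏ.
Σ m_l² = 60, so Σ(L_z)² = 60 ℏ².

θ_min ≈ 26.57°; |L| = 2√5 ℏ ≈ 4.472ℏ; Σ(L_z)² = 60 ℏ²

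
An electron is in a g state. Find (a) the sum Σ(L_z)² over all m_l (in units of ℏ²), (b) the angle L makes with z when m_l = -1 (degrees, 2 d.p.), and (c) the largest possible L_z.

The letter g corresponds to l = 4.
Σ m_l² = 60, so Σ(L_z)² = 60 ℏ².
For m_l = -1: cos θ = -1/√20, θ ≈ 102.92°.
L_z,max = lℏ = 4ℏ.

Σ(L_z)² = 60 ℏ²; θ(m_l=-1) ≈ 102.92°; L_z,max = 4ℏ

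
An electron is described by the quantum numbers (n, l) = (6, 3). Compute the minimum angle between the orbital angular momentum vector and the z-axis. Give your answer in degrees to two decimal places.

θ_min ≈ 30.00°

|L| = √(l(l+1)) ℏ = 2√3 ℏ.
The smallest angle corresponds to the largest L_z, i.e. m_l = l = 3, giving L_z = 3ℏ.
cos θ_min = 3/√12, so θ_min ≈ 30.00°.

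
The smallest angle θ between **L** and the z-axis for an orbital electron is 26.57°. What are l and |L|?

cos²θ_min = l/(l+1) = 0.7999.
Thus l = 0.7999/(1 − 0.7999) ≈ 4.
Then |L| = ℏ√(4·5) = 2√5 ℏ.

l = 4, |L| = 2√5 ℏ ≈ 4.472ℏ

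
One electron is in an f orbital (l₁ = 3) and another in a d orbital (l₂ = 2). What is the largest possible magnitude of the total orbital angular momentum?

|L_tot|_max = √30 ℏ ≈ 5.477ℏ

L runs from |3 − 2| = 1 to 3 + 2 = 5.
So L can be 1, 2, 3, 4, 5.
The largest magnitude corresponds to L = 5: |L_tot| = ℏ√(5·6) = √30 ℏ.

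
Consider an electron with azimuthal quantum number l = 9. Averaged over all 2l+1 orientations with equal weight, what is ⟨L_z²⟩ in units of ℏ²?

The allowed m_l values are -9, -8, -7, -6, -5, -4, -3, -2, -1, 0, 1, 2, 3, 4, 5, 6, 7, 8, 9.
Average of L_z² over 19 states: 570/19 ℏ² = 30 ℏ².

⟨L_z²⟩ = 30 ℏ²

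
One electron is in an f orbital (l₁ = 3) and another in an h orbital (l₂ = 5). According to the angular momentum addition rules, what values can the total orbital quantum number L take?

L = 2, 3, 4, 5, 6, 7, 8

Angular momentum addition gives L = |l₁ − l₂|, …, l₁ + l₂.
So L can be 2, 3, 4, 5, 6, 7, 8.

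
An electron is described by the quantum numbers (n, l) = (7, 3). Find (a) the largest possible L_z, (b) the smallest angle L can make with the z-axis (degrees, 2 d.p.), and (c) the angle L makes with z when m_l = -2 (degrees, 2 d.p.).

L_z,max = 3ℏ; θ_min ≈ 30.00°; θ(m_l=-2) ≈ 125.26°

L_z,max = lℏ = 3ℏ.
cos θ_min = 3/√12, so θ_min ≈ 30.00°.
For m_l = -2: cos θ = -2/√12, θ ≈ 125.26°.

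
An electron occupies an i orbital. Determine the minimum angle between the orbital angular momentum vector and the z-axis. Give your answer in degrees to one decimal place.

θ_min ≈ 22.2°

For an i orbital, l = 6.
|L| = √(l(l+1)) ℏ = √42 ℏ.
The smallest angle corresponds to the largest L_z, i.e. m_l = l = 6, giving L_z = 6ℏ.
cos θ_min = 6/√42, so θ_min ≈ 22.2°.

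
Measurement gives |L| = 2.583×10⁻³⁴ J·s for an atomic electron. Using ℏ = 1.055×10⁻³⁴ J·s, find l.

l = 2

|L|/ℏ = (2.583×10⁻³⁴)/(1.055×10⁻³⁴) ≈ 2.448.
Set l(l+1) = 5.99; the integer solution is l = 2.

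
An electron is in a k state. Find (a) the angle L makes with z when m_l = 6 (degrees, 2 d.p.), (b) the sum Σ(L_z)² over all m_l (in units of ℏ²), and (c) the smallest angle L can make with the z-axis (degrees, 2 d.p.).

θ(m_l=6) ≈ 36.70°; Σ(L_z)² = 280 ℏ²; θ_min ≈ 20.70°

The letter k corresponds to l = 7.
For m_l = 6: cos θ = 6/√56, θ ≈ 36.70°.
Σ m_l² = 280, so Σ(L_z)² = 280 ℏ².
cos θ_min = 7/√56, so θ_min ≈ 20.70°.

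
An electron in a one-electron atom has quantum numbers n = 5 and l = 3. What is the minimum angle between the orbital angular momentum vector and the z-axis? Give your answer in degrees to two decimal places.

θ_min ≈ 30.00°

|L| = √(l(l+1)) ℏ = 2√3 ℏ.
The smallest angle corresponds to the largest L_z, i.e. m_l = l = 3, giving L_z = 3ℏ.
cos θ_min = 3/√12, so θ_min ≈ 30.00°.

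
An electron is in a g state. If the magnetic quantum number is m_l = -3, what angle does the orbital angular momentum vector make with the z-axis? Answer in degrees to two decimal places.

θ ≈ 132.13°

A g state has l = 4.
|L| = √(l(l+1)) ℏ = 2√5 ℏ.
L_z = m_l ℏ = −3ℏ.
cos θ = L_z/|L| = -3/√20, so θ ≈ 132.13°.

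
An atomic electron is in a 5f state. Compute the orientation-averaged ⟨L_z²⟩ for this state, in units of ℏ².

The 5f subshell has l = 3.
The allowed m_l values are -3, -2, -1, 0, 1, 2, 3.
⟨L_z²⟩ = ℏ²·l(l+1)/3 = 4ℏ².

⟨L_z²⟩ = 4 ℏ²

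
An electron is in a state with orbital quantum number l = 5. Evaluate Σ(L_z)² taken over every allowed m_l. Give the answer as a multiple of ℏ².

m_l ∈ {-5, -4, -3, -2, -1, 0, 1, 2, 3, 4, 5}.
Σ m_l² = l(l+1)(2l+1)/3 = 5·6·11/3 = 110.

Σ(L_z)² = 110 ℏ²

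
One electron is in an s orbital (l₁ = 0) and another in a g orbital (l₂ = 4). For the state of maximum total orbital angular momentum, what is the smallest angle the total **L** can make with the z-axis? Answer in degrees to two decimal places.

Angular momentum addition gives L = |l₁ − l₂|, …, l₁ + l₂.
L ∈ {4}.
The maximum is L = 4, with |L_tot| = ℏ√(4·5) = 2√5 ℏ.
The minimum angle with z is arccos(4/√20) ≈ 26.57°.

θ_min ≈ 26.57°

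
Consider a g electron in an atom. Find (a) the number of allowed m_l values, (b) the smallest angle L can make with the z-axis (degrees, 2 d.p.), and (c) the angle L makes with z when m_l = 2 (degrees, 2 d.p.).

For a g orbital, l = 4.
There are 2l+1 = 9 values of m_l.
cos θ_min = 4/√20, so θ_min ≈ 26.57°.
For m_l = 2: cos θ = 2/√20, θ ≈ 63.43°.

9 values; θ_min ≈ 26.57°; θ(m_l=2) ≈ 63.43°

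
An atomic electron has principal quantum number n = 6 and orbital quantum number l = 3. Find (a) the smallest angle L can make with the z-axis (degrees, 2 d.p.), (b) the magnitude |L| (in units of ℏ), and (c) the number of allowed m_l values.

cos θ_min = 3/√12, so θ_min ≈ 30.00°.
|L| = ℏ√(3·4) = 2√3 ℏ ≈ 3.464ℏ.
There are 2l+1 = 7 values of m_l.

θ_min ≈ 30.00°; |L| = 2√3 ℏ ≈ 3.464ℏ; 7 values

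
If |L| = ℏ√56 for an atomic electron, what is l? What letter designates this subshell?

(|L|/ℏ)² = l(l+1) = 56.
The positive root is l = 7.

l = 7 (k orbital)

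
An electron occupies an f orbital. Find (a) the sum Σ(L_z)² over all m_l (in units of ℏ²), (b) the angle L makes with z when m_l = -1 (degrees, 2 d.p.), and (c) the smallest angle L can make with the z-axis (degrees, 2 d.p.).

Σ(L_z)² = 28 ℏ²; θ(m_l=-1) ≈ 106.78°; θ_min ≈ 30.00°

The letter f corresponds to l = 3.
Σ m_l² = 28, so Σ(L_z)² = 28 ℏ².
For m_l = -1: cos θ = -1/√12, θ ≈ 106.78°.
cos θ_min = 3/√12, so θ_min ≈ 30.00°.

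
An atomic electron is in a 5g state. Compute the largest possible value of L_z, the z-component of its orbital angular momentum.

L_z,max = 4ℏ

5g means n = 5, l = 4.
L_z = m_l ℏ with m_l ∈ {−4, …, 4}; the maximum is m_l = 4.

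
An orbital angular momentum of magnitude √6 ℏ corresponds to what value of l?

Since |L|² = l(l+1)ℏ², l(l+1) = 6.
The positive root is l = 2.

l = 2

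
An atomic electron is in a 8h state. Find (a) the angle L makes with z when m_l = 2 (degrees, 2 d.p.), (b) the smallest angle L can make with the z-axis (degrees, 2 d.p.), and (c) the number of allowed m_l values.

The 8h subshell has l = 5.
For m_l = 2: cos θ = 2/√30, θ ≈ 68.58°.
cos θ_min = 5/√30, so θ_min ≈ 24.09°.
There are 2l+1 = 11 values of m_l.

θ(m_l=2) ≈ 68.58°; θ_min ≈ 24.09°; 11 values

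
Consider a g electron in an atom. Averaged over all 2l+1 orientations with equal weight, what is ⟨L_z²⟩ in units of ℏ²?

For a g orbital, l = 4.
m_l ∈ {-4, -3, -2, -1, 0, 1, 2, 3, 4}.
Average of L_z² over 9 states: 60/9 ℏ² = 6.667 ℏ².

⟨L_z²⟩ = 6.667 ℏ²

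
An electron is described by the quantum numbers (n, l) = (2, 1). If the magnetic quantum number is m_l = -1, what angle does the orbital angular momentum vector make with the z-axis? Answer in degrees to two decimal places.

θ ≈ 135.00°

|L|² = l(l+1)ℏ² = 2ℏ², so |L| = √2 ℏ.
L_z = m_l ℏ = −1ℏ.
cos θ = L_z/|L| = -1/√2, so θ ≈ 135.00°.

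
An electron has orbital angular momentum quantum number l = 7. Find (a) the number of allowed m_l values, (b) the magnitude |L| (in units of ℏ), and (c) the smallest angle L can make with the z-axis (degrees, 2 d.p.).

There are 2l+1 = 15 values of m_l.
|L| = ℏ√(7·8) = 2√14 ℏ ≈ 7.483ℏ.
cos θ_min = 7/√56, so θ_min ≈ 20.70°.

15 values; |L| = 2√14 ℏ ≈ 7.483ℏ; θ_min ≈ 20.70°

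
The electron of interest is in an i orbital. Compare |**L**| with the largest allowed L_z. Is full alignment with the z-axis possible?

The letter i corresponds to l = 6.
|L| = √42 ℏ ≈ 6.4807ℏ, while L_z,max = lℏ = 6ℏ.
Since |L| > L_z,max, the vector can never point exactly along z; the closest it comes is θ_min = arccos(6/√42) ≈ 22.2°.

No: L_z,max = 6ℏ < |L| = √42 ℏ ≈ 6.481ℏ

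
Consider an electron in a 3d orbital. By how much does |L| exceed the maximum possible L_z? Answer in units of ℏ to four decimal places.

The 3d subshell has l = 2.
|L| = √6 ℏ ≈ 2.4495ℏ, while L_z,max = lℏ = 2ℏ.
The difference is (√6 − 2)ℏ ≈ 0.4495ℏ.

|L| − L_z,max ≈ 0.4495ℏ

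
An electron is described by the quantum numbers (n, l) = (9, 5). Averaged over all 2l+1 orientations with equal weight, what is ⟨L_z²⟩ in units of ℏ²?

⟨L_z²⟩ = 10 ℏ²

m_l runs from −5 to 5, i.e. {-5, -4, -3, -2, -1, 0, 1, 2, 3, 4, 5}.
Average of L_z² over 11 states: 110/11 ℏ² = 10 ℏ².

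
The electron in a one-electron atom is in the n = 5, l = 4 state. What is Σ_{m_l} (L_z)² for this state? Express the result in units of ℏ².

Σ(L_z)² = 60 ℏ²

m_l ∈ {-4, -3, -2, -1, 0, 1, 2, 3, 4}.
Σ m_l² = 2·(1 + 4 + 9 + 16) = 60.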